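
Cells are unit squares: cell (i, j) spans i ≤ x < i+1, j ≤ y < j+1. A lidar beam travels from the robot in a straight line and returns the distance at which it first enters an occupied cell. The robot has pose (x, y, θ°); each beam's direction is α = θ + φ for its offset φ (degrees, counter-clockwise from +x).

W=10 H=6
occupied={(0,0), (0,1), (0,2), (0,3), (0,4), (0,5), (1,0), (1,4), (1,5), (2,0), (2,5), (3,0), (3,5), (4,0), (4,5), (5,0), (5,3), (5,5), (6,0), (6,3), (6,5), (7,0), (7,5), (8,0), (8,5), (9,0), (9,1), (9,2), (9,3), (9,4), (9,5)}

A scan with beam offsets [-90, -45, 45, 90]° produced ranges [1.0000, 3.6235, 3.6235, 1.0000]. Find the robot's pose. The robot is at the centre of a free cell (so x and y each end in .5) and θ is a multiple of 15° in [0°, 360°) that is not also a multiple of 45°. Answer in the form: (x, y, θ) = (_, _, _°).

Enumerate (i+0.5, j+0.5, θ) over the 29 free cells and 16 admissible headings. For each, cast all 4 beams and compare to the given ranges.
  (7.5, 2.5, 300°): beam 1 = 3.0000 ≠ 1.0000 ✗
  (3.5, 4.5, 285°): beam 1 = 1.5529 ≠ 1.0000 ✗
  (6.5, 2.5, 105°): beam 1 = 2.5882 ≠ 1.0000 ✗
  (8.5, 1.5, 285°): beam 1 = 1.9319 ≠ 1.0000 ✗
  …
  (4.5, 4.5, 240°): r_1=1.0000, r_2=3.6235, r_3=3.6235, r_4=1.0000 — all match ✓
Unique over the lattice → pose = (4.5, 4.5, 240°).

(x, y, θ) = (4.5, 4.5, 240°)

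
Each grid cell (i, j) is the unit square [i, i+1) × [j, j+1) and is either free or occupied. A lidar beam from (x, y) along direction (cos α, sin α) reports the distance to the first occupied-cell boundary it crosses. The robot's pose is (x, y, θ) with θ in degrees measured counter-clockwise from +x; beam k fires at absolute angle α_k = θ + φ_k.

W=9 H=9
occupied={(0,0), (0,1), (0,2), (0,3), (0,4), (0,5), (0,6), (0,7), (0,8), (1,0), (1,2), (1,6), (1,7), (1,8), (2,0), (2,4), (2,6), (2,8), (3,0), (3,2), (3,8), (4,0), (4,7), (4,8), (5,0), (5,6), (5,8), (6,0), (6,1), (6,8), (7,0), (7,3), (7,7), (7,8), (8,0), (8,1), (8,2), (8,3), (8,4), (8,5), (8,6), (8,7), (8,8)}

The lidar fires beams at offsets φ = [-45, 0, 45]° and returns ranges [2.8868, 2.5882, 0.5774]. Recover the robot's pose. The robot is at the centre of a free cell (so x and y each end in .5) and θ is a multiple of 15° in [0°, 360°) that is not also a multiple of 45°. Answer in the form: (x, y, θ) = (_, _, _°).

Candidates: 38 free-cell centres × 16 headings = 608 poses. Raycast each; keep the one whose scan matches to 4 dp.
  (2.5, 2.5, 195°): beam 1 = 0.5774 ≠ 2.8868 ✗
  (5.5, 7.5, 105°): beam 1 = 0.5774 ≠ 2.8868 ✗
  (3.5, 5.5, 120°): beam 1 = 1.9319 ≠ 2.8868 ✗
  …
  (5.5, 5.5, 15°): r_1=2.8868, r_2=2.5882, r_3=0.5774 — all match ✓
Unique over the lattice → pose = (5.5, 5.5, 15°).

(x, y, θ) = (5.5, 5.5, 15°)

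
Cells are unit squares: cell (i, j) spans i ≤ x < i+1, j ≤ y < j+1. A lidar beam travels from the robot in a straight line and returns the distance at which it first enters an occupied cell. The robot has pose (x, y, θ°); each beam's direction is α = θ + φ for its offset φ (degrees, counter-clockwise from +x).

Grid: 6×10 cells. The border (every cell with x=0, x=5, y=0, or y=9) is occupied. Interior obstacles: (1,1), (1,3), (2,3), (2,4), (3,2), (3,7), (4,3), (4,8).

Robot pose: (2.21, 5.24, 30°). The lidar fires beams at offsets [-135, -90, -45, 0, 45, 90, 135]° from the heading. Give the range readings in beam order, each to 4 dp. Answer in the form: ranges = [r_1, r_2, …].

beam 1: φ=-135°, α=255°
  direction (-0.2588, -0.9659); cell (2,5); t to first gridline: x 0.8114, y 0.2485 (then +3.8637 / +1.0353)
    (2,4) via y @ 0.2485  # hit
  → r_1 = 0.2485
beam 2: φ=-90°, α=300°
  direction (0.5000, -0.8660); cell (2,5); t to first gridline: x 1.5800, y 0.2771 (then +2.0000 / +1.1547)
    (2,4) via y @ 0.2771  # hit
  → r_2 = 0.2771
beam 3: φ=-45°, α=345°
  direction (0.9659, -0.2588); cell (2,5); t to first gridline: x 0.8179, y 0.9273 (then +1.0353 / +3.8637)
    (3,5) via x @ 0.8179
    (3,4) via y @ 0.9273
    (4,4) via x @ 1.8531
    (5,4) via x @ 2.8884  # hit
  → r_3 = 2.8884
beam 4: φ=0°, α=30°
  direction (0.8660, 0.5000); cell (2,5); t to first gridline: x 0.9122, y 1.5200 (then +1.1547 / +2.0000)
    (3,5) via x @ 0.9122
    (3,6) via y @ 1.5200
    (4,6) via x @ 2.0669
    (5,6) via x @ 3.2216  # hit
  → r_4 = 3.2216
beam 5: φ=45°, α=75°
  direction (0.2588, 0.9659); cell (2,5); t to first gridline: x 3.0523, y 0.7868 (then +3.8637 / +1.0353)
    (2,6) via y @ 0.7868
    (2,7) via y @ 1.8221
    (2,8) via y @ 2.8574
    (3,8) via x @ 3.0523
    (3,9) via y @ 3.8926  # hit
  → r_5 = 3.8926
beam 6: φ=90°, α=120°
  direction (-0.5000, 0.8660); cell (2,5); t to first gridline: x 0.4200, y 0.8776 (then +2.0000 / +1.1547)
    (1,5) via x @ 0.4200
    (1,6) via y @ 0.8776
    (1,7) via y @ 2.0323
    (0,7) via x @ 2.4200  # hit
  → r_6 = 2.4200
beam 7: φ=135°, α=165°
  direction (-0.9659, 0.2588); cell (2,5); t to first gridline: x 0.2174, y 2.9364 (then +1.0353 / +3.8637)
    (1,5) via x @ 0.2174
    (0,5) via x @ 1.2527  # hit
  → r_7 = 1.2527

ranges = [0.2485, 0.2771, 2.8884, 3.2216, 3.8926, 2.4200, 1.2527]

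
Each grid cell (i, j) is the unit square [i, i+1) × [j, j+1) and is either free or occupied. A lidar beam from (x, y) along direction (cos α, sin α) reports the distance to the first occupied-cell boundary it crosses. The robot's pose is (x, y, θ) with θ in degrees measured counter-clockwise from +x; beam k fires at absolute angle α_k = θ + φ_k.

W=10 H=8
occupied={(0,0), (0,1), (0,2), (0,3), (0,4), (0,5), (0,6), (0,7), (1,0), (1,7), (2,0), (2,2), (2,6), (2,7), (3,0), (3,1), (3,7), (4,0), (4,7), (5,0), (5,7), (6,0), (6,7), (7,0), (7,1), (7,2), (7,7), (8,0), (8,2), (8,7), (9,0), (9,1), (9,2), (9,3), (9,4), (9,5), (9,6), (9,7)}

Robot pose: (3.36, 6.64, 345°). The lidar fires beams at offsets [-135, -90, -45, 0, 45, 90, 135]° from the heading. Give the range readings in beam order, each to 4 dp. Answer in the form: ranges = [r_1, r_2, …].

beam 1: φ=-135°, α=210°
  cosα=-0.8660 sinα=-0.5000 | (3,6) | tMaxX 0.4157 tMaxY 1.2800 | tΔX 1.1547 tΔY 2.0000
    t=0.4157 [x] (2,6) — stop
  → r_1 = 0.4157
beam 2: φ=-90°, α=255°
  cosα=-0.2588 sinα=-0.9659 | (3,6) | tMaxX 1.3909 tMaxY 0.6626 | tΔX 3.8637 tΔY 1.0353
    t=0.6626 [y] (3,5)
    t=1.3909 [x] (2,5)
    t=1.6979 [y] (2,4)
    t=2.7331 [y] (2,3)
    t=3.7684 [y] (2,2) — stop
  → r_2 = 3.7684
beam 3: φ=-45°, α=300°
  cosα=0.5000 sinα=-0.8660 | (3,6) | tMaxX 1.2800 tMaxY 0.7390 | tΔX 2.0000 tΔY 1.1547
    t=0.7390 [y] (3,5)
    t=1.2800 [x] (4,5)
    t=1.8937 [y] (4,4)
    t=3.0484 [y] (4,3)
    t=3.2800 [x] (5,3)
    t=4.2031 [y] (5,2)
    t=5.2800 [x] (6,2)
    t=5.3578 [y] (6,1)
    t=6.5125 [y] (6,0) — stop
  → r_3 = 6.5125
beam 4: φ=0°, α=345°
  cosα=0.9659 sinα=-0.2588 | (3,6) | tMaxX 0.6626 tMaxY 2.4728 | tΔX 1.0353 tΔY 3.8637
    t=0.6626 [x] (4,6)
    t=1.6979 [x] (5,6)
    t=2.4728 [y] (5,5)
    t=2.7331 [x] (6,5)
    t=3.7684 [x] (7,5)
    t=4.8037 [x] (8,5)
    t=5.8390 [x] (9,5) — stop
  → r_4 = 5.8390
beam 5: φ=45°, α=30°
  cosα=0.8660 sinα=0.5000 | (3,6) | tMaxX 0.7390 tMaxY 0.7200 | tΔX 1.1547 tΔY 2.0000
    t=0.7200 [y] (3,7) — stop
  → r_5 = 0.7200
beam 6: φ=90°, α=75°
  cosα=0.2588 sinα=0.9659 | (3,6) | tMaxX 2.4728 tMaxY 0.3727 | tΔX 3.8637 tΔY 1.0353
    t=0.3727 [y] (3,7) — stop
  → r_6 = 0.3727
beam 7: φ=135°, α=120°
  cosα=-0.5000 sinα=0.8660 | (3,6) | tMaxX 0.7200 tMaxY 0.4157 | tΔX 2.0000 tΔY 1.1547
    t=0.4157 [y] (3,7) — stop
  → r_7 = 0.4157

ranges = [0.4157, 3.7684, 6.5125, 5.8390, 0.7200, 0.3727, 0.4157]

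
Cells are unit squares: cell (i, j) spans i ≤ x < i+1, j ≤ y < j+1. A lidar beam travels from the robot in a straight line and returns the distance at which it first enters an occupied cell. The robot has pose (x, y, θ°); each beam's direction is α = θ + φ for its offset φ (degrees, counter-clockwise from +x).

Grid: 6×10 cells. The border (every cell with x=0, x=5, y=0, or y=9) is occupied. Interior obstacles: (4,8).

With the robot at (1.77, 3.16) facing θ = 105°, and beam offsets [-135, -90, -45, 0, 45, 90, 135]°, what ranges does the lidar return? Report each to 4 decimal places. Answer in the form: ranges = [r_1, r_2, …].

beam 1: φ=-135°, α=330°
  dir = (cos 330°, sin 330°) = (0.8660, -0.5000); from cell (1,3)
  next x-line at t=0.2656, next y-line at t=0.3200; Δt_x=1.1547, Δt_y=2.0000
    x: enter (2,3) at t=0.2656
    y: enter (2,2) at t=0.3200
    x: enter (3,2) at t=1.4203
    y: enter (3,1) at t=2.3200
    x: enter (4,1) at t=2.5750
    x: enter (5,1) at t=3.7297 ← occupied
  → r_1 = 3.7297
beam 2: φ=-90°, α=15°
  dir = (cos 15°, sin 15°) = (0.9659, 0.2588); from cell (1,3)
  next x-line at t=0.2381, next y-line at t=3.2455; Δt_x=1.0353, Δt_y=3.8637
    x: enter (2,3) at t=0.2381
    x: enter (3,3) at t=1.2734
    x: enter (4,3) at t=2.3087
    y: enter (4,4) at t=3.2455
    x: enter (5,4) at t=3.3439 ← occupied
  → r_2 = 3.3439
beam 3: φ=-45°, α=60°
  dir = (cos 60°, sin 60°) = (0.5000, 0.8660); from cell (1,3)
  next x-line at t=0.4600, next y-line at t=0.9699; Δt_x=2.0000, Δt_y=1.1547
    x: enter (2,3) at t=0.4600
    y: enter (2,4) at t=0.9699
    y: enter (2,5) at t=2.1246
    x: enter (3,5) at t=2.4600
    y: enter (3,6) at t=3.2793
    y: enter (3,7) at t=4.4341
    x: enter (4,7) at t=4.4600
    y: enter (4,8) at t=5.5888 ← occupied
  → r_3 = 5.5888
beam 4: φ=0°, α=105°
  dir = (cos 105°, sin 105°) = (-0.2588, 0.9659); from cell (1,3)
  next x-line at t=2.9751, next y-line at t=0.8696; Δt_x=3.8637, Δt_y=1.0353
    y: enter (1,4) at t=0.8696
    y: enter (1,5) at t=1.9049
    y: enter (1,6) at t=2.9402
    x: enter (0,6) at t=2.9751 ← occupied
  → r_4 = 2.9751
beam 5: φ=45°, α=150°
  dir = (cos 150°, sin 150°) = (-0.8660, 0.5000); from cell (1,3)
  next x-line at t=0.8891, next y-line at t=1.6800; Δt_x=1.1547, Δt_y=2.0000
    x: enter (0,3) at t=0.8891 ← occupied
  → r_5 = 0.8891
beam 6: φ=90°, α=195°
  dir = (cos 195°, sin 195°) = (-0.9659, -0.2588); from cell (1,3)
  next x-line at t=0.7972, next y-line at t=0.6182; Δt_x=1.0353, Δt_y=3.8637
    y: enter (1,2) at t=0.6182
    x: enter (0,2) at t=0.7972 ← occupied
  → r_6 = 0.7972
beam 7: φ=135°, α=240°
  dir = (cos 240°, sin 240°) = (-0.5000, -0.8660); from cell (1,3)
  next x-line at t=1.5400, next y-line at t=0.1848; Δt_x=2.0000, Δt_y=1.1547
    y: enter (1,2) at t=0.1848
    y: enter (1,1) at t=1.3395
    x: enter (0,1) at t=1.5400 ← occupied
  → r_7 = 1.5400

ranges = [3.7297, 3.3439, 5.5888, 2.9751, 0.8891, 0.7972, 1.5400]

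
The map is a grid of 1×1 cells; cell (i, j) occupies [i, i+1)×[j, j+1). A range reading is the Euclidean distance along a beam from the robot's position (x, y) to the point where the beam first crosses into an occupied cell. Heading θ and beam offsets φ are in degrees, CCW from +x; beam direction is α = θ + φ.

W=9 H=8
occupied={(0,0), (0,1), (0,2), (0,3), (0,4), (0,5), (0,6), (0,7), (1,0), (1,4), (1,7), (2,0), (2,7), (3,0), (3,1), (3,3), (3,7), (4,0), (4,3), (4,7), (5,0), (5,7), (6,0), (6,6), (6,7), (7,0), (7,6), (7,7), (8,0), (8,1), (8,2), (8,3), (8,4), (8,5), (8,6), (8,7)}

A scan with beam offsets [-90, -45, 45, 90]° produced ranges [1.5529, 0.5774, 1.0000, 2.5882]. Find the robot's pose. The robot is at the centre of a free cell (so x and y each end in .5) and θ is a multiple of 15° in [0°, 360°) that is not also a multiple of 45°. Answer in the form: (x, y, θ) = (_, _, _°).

(x, y, θ) = (5.5, 1.5, 285°)

Enumerate (i+0.5, j+0.5, θ) over the 36 free cells and 16 admissible headings. For each, cast all 4 beams and compare to the given ranges.
  (2.5, 4.5, 195°): beam 1 = 2.5882 ≠ 1.5529 ✗
  (3.5, 4.5, 345°): beam 1 = 0.5176 ≠ 1.5529 ✗
  (4.5, 1.5, 105°): beam 1 = 3.6235 ≠ 1.5529 ✗
  (1.5, 6.5, 60°): beam 1 = 7.5056 ≠ 1.5529 ✗
  (5.5, 2.5, 300°): beam 1 = 1.7321 ≠ 1.5529 ✗
  …
  (5.5, 1.5, 285°): r_1=1.5529, r_2=0.5774, r_3=1.0000, r_4=2.5882 — all match ✓
No second candidate reproduces the full scan.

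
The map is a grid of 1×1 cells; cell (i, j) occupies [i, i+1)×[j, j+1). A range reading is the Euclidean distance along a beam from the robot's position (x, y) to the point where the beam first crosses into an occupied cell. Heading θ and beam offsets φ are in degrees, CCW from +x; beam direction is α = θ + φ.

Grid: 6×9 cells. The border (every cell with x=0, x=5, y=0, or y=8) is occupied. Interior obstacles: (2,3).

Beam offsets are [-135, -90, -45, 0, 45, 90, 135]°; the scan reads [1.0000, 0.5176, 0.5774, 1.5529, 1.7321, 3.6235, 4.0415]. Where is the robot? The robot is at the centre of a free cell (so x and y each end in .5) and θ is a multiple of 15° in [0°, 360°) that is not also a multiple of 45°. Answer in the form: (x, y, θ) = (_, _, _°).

(x, y, θ) = (4.5, 6.5, 75°)

Candidates: 27 free-cell centres × 16 headings = 432 poses. Raycast each; keep the one whose scan matches to 4 dp.
  (2.5, 1.5, 105°): beam 2 = 2.5882 ≠ 0.5176 ✗
  (3.5, 6.5, 165°): beam 1 = 1.7321 ≠ 1.0000 ✗
  (2.5, 1.5, 75°): beam 1 = 0.5774 ≠ 1.0000 ✗
  …
  (4.5, 6.5, 75°): r_1=1.0000, r_2=0.5176, r_3=0.5774, r_4=1.5529, r_5=1.7321, r_6=3.6235, r_7=4.0415 — all match ✓
Only this pose fits every beam.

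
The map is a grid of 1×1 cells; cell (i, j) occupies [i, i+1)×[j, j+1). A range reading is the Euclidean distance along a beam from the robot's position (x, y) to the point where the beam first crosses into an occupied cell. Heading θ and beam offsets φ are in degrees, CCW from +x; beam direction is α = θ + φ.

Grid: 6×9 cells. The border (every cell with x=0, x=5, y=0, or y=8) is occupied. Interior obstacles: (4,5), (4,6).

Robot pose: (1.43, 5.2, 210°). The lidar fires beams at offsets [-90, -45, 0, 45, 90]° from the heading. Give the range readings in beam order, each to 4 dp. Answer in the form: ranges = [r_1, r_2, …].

beam 1: φ=-90°, α=120°
  direction (-0.5000, 0.8660); cell (1,5); t to first gridline: x 0.8600, y 0.9238 (then +2.0000 / +1.1547)
    (0,5) via x @ 0.8600  # hit
  → r_1 = 0.8600
beam 2: φ=-45°, α=165°
  direction (-0.9659, 0.2588); cell (1,5); t to first gridline: x 0.4452, y 3.0910 (then +1.0353 / +3.8637)
    (0,5) via x @ 0.4452  # hit
  → r_2 = 0.4452
beam 3: φ=0°, α=210°
  direction (-0.8660, -0.5000); cell (1,5); t to first gridline: x 0.4965, y 0.4000 (then +1.1547 / +2.0000)
    (1,4) via y @ 0.4000
    (0,4) via x @ 0.4965  # hit
  → r_3 = 0.4965
beam 4: φ=45°, α=255°
  direction (-0.2588, -0.9659); cell (1,5); t to first gridline: x 1.6614, y 0.2071 (then +3.8637 / +1.0353)
    (1,4) via y @ 0.2071
    (1,3) via y @ 1.2423
    (0,3) via x @ 1.6614  # hit
  → r_4 = 1.6614
beam 5: φ=90°, α=300°
  direction (0.5000, -0.8660); cell (1,5); t to first gridline: x 1.1400, y 0.2309 (then +2.0000 / +1.1547)
    (1,4) via y @ 0.2309
    (2,4) via x @ 1.1400
    (2,3) via y @ 1.3856
    (2,2) via y @ 2.5403
    (3,2) via x @ 3.1400
    (3,1) via y @ 3.6950
    (3,0) via y @ 4.8497  # hit
  → r_5 = 4.8497

ranges = [0.8600, 0.4452, 0.4965, 1.6614, 4.8497]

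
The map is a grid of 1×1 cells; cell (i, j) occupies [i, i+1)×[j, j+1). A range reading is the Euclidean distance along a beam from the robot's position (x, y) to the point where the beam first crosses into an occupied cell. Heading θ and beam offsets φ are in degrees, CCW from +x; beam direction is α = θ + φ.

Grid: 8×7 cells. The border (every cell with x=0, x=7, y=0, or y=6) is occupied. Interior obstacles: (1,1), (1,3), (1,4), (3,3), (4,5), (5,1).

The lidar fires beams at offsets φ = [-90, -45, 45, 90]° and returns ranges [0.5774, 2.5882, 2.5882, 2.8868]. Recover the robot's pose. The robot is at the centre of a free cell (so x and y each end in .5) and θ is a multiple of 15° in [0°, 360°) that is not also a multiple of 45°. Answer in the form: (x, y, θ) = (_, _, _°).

(x, y, θ) = (4.5, 3.5, 300°)

Enumerate (i+0.5, j+0.5, θ) over the 24 free cells and 16 admissible headings. For each, cast all 4 beams and compare to the given ranges.
  (2.5, 1.5, 330°): beam 2 = 0.5176 ≠ 2.5882 ✗
  (5.5, 2.5, 195°): beam 1 = 2.5882 ≠ 0.5774 ✗
  (6.5, 1.5, 15°): beam 1 = 0.5176 ≠ 0.5774 ✗
  (2.5, 4.5, 240°): beam 2 = 0.5176 ≠ 2.5882 ✗
  …
  (4.5, 3.5, 300°): r_1=0.5774, r_2=2.5882, r_3=2.5882, r_4=2.8868 — all match ✓
No second candidate reproduces the full scan.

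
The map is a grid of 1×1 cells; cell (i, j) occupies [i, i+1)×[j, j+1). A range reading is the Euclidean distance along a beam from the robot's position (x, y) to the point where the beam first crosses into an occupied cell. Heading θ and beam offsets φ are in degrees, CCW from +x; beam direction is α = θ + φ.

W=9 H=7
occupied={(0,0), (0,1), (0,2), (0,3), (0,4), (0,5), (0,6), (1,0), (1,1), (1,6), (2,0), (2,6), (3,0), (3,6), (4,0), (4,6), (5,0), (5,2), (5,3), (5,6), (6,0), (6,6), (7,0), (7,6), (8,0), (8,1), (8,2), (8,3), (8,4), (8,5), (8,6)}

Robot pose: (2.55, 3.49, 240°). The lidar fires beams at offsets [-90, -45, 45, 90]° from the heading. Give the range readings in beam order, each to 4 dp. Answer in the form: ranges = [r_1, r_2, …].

ranges = [1.7898, 1.6047, 2.5778, 2.8290]

beam 1: φ=-90°, α=150°
  cosα=-0.8660 sinα=0.5000 | (2,3) | tMaxX 0.6351 tMaxY 1.0200 | tΔX 1.1547 tΔY 2.0000
    t=0.6351 [x] (1,3)
    t=1.0200 [y] (1,4)
    t=1.7898 [x] (0,4) — stop
  → r_1 = 1.7898
beam 2: φ=-45°, α=195°
  cosα=-0.9659 sinα=-0.2588 | (2,3) | tMaxX 0.5694 tMaxY 1.8932 | tΔX 1.0353 tΔY 3.8637
    t=0.5694 [x] (1,3)
    t=1.6047 [x] (0,3) — stop
  → r_2 = 1.6047
beam 3: φ=45°, α=285°
  cosα=0.2588 sinα=-0.9659 | (2,3) | tMaxX 1.7387 tMaxY 0.5073 | tΔX 3.8637 tΔY 1.0353
    t=0.5073 [y] (2,2)
    t=1.5426 [y] (2,1)
    t=1.7387 [x] (3,1)
    t=2.5778 [y] (3,0) — stop
  → r_3 = 2.5778
beam 4: φ=90°, α=330°
  cosα=0.8660 sinα=-0.5000 | (2,3) | tMaxX 0.5196 tMaxY 0.9800 | tΔX 1.1547 tΔY 2.0000
    t=0.5196 [x] (3,3)
    t=0.9800 [y] (3,2)
    t=1.6743 [x] (4,2)
    t=2.8290 [x] (5,2) — stop
  → r_4 = 2.8290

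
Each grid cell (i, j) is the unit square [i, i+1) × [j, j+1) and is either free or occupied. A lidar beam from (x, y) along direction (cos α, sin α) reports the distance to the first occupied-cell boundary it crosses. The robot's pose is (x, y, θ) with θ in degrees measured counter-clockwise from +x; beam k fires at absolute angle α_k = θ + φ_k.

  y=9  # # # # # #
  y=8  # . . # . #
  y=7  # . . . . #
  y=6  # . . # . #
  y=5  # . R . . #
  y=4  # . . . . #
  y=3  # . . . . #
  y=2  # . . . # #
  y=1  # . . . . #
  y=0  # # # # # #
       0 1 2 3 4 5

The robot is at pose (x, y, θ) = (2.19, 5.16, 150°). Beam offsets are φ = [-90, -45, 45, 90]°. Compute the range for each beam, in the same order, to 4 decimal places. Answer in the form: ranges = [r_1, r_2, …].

beam 1: φ=-90°, α=60°
  direction (0.5000, 0.8660); cell (2,5); t to first gridline: x 1.6200, y 0.9699 (then +2.0000 / +1.1547)
    (2,6) via y @ 0.9699
    (3,6) via x @ 1.6200  # hit
  → r_1 = 1.6200
beam 2: φ=-45°, α=105°
  direction (-0.2588, 0.9659); cell (2,5); t to first gridline: x 0.7341, y 0.8696 (then +3.8637 / +1.0353)
    (1,5) via x @ 0.7341
    (1,6) via y @ 0.8696
    (1,7) via y @ 1.9049
    (1,8) via y @ 2.9402
    (1,9) via y @ 3.9755  # hit
  → r_2 = 3.9755
beam 3: φ=45°, α=195°
  direction (-0.9659, -0.2588); cell (2,5); t to first gridline: x 0.1967, y 0.6182 (then +1.0353 / +3.8637)
    (1,5) via x @ 0.1967
    (1,4) via y @ 0.6182
    (0,4) via x @ 1.2320  # hit
  → r_3 = 1.2320
beam 4: φ=90°, α=240°
  direction (-0.5000, -0.8660); cell (2,5); t to first gridline: x 0.3800, y 0.1848 (then +2.0000 / +1.1547)
    (2,4) via y @ 0.1848
    (1,4) via x @ 0.3800
    (1,3) via y @ 1.3395
    (0,3) via x @ 2.3800  # hit
  → r_4 = 2.3800

ranges = [1.6200, 3.9755, 1.2320, 2.3800]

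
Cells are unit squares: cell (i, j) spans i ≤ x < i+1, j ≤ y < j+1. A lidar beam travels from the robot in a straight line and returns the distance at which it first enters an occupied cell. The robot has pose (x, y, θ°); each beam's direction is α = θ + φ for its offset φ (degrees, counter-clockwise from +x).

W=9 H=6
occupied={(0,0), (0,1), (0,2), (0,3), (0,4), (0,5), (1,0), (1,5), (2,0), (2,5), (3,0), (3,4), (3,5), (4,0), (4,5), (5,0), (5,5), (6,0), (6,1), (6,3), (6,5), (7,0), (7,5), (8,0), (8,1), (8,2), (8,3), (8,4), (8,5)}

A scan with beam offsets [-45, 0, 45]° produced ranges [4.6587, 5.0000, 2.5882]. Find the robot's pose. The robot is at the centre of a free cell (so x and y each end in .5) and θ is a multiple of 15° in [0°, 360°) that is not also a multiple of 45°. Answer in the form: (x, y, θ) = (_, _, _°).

The pose lattice has 25·16 = 400 candidates. Test each by forward raycasting.
  (5.5, 2.5, 150°): beam 1 = 2.5882 ≠ 4.6587 ✗
  (7.5, 2.5, 285°): beam 1 = 1.0000 ≠ 4.6587 ✗
  (4.5, 4.5, 345°): beam 1 = 3.0000 ≠ 4.6587 ✗
  …
  (1.5, 2.5, 30°): r_1=4.6587, r_2=5.0000, r_3=2.5882 — all match ✓
Only this pose fits every beam.

(x, y, θ) = (1.5, 2.5, 30°)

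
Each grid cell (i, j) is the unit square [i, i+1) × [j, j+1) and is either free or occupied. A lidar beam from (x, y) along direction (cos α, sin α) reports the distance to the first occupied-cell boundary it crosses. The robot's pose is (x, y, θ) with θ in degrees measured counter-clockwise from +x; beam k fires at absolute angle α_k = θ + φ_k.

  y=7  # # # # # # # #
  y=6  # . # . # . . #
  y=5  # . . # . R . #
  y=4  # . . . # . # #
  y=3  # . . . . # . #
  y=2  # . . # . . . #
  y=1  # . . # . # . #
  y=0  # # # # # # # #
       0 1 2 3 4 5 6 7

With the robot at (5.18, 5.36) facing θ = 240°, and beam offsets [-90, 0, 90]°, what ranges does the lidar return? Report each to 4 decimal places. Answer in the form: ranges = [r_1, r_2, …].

beam 1: φ=-90°, α=150°
  d=(-0.8660,0.5000)  start (5,5)  tX=0.2078 tY=1.2800  stride 1/|dx|=1.1547 1/|dy|=2.0000
    cross x-line → (4,5), t=0.2078
    cross y-line → (4,6), t=1.2800 (wall)
  → r_1 = 1.2800
beam 2: φ=0°, α=240°
  d=(-0.5000,-0.8660)  start (5,5)  tX=0.3600 tY=0.4157  stride 1/|dx|=2.0000 1/|dy|=1.1547
    cross x-line → (4,5), t=0.3600
    cross y-line → (4,4), t=0.4157 (wall)
  → r_2 = 0.4157
beam 3: φ=90°, α=330°
  d=(0.8660,-0.5000)  start (5,5)  tX=0.9469 tY=0.7200  stride 1/|dx|=1.1547 1/|dy|=2.0000
    cross y-line → (5,4), t=0.7200
    cross x-line → (6,4), t=0.9469 (wall)
  → r_3 = 0.9469

ranges = [1.2800, 0.4157, 0.9469]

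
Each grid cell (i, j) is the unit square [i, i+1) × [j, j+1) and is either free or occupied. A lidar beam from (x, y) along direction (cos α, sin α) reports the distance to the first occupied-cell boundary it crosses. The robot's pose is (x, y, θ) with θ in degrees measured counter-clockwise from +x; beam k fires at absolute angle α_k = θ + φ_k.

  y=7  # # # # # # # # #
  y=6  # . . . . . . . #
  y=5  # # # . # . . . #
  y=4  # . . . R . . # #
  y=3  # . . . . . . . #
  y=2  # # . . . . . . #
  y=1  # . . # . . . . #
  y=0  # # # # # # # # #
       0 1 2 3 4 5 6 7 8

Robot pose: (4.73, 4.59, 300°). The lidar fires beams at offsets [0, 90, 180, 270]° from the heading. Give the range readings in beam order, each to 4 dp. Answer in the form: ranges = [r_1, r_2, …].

ranges = [4.1454, 3.7759, 0.4734, 3.1800]

beam 1: φ=0°, α=300°
  cosα=0.5000 sinα=-0.8660 | (4,4) | tMaxX 0.5400 tMaxY 0.6813 | tΔX 2.0000 tΔY 1.1547
    t=0.5400 [x] (5,4)
    t=0.6813 [y] (5,3)
    t=1.8360 [y] (5,2)
    t=2.5400 [x] (6,2)
    t=2.9907 [y] (6,1)
    t=4.1454 [y] (6,0) — stop
  → r_1 = 4.1454
beam 2: φ=90°, α=30°
  cosα=0.8660 sinα=0.5000 | (4,4) | tMaxX 0.3118 tMaxY 0.8200 | tΔX 1.1547 tΔY 2.0000
    t=0.3118 [x] (5,4)
    t=0.8200 [y] (5,5)
    t=1.4665 [x] (6,5)
    t=2.6212 [x] (7,5)
    t=2.8200 [y] (7,6)
    t=3.7759 [x] (8,6) — stop
  → r_2 = 3.7759
beam 3: φ=180°, α=120°
  cosα=-0.5000 sinα=0.8660 | (4,4) | tMaxX 1.4600 tMaxY 0.4734 | tΔX 2.0000 tΔY 1.1547
    t=0.4734 [y] (4,5) — stop
  → r_3 = 0.4734
beam 4: φ=270°, α=210°
  cosα=-0.8660 sinα=-0.5000 | (4,4) | tMaxX 0.8429 tMaxY 1.1800 | tΔX 1.1547 tΔY 2.0000
    t=0.8429 [x] (3,4)
    t=1.1800 [y] (3,3)
    t=1.9976 [x] (2,3)
    t=3.1523 [x] (1,3)
    t=3.1800 [y] (1,2) — stop
  → r_4 = 3.1800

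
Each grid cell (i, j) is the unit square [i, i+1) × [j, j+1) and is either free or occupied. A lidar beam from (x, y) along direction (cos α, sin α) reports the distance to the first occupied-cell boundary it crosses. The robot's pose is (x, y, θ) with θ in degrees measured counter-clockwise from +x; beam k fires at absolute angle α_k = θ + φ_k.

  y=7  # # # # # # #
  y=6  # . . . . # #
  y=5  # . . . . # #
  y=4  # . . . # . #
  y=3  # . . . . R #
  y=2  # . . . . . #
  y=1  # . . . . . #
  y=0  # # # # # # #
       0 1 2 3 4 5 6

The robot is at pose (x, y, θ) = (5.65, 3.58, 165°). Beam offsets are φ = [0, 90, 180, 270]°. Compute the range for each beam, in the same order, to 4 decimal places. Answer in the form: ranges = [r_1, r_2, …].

ranges = [1.6228, 2.6710, 0.3623, 1.3523]

beam 1: φ=0°, α=165°
  d=(-0.9659,0.2588)  start (5,3)  tX=0.6729 tY=1.6228  stride 1/|dx|=1.0353 1/|dy|=3.8637
    cross x-line → (4,3), t=0.6729
    cross y-line → (4,4), t=1.6228 (wall)
  → r_1 = 1.6228
beam 2: φ=90°, α=255°
  d=(-0.2588,-0.9659)  start (5,3)  tX=2.5114 tY=0.6005  stride 1/|dx|=3.8637 1/|dy|=1.0353
    cross y-line → (5,2), t=0.6005
    cross y-line → (5,1), t=1.6357
    cross x-line → (4,1), t=2.5114
    cross y-line → (4,0), t=2.6710 (wall)
  → r_2 = 2.6710
beam 3: φ=180°, α=345°
  d=(0.9659,-0.2588)  start (5,3)  tX=0.3623 tY=2.2409  stride 1/|dx|=1.0353 1/|dy|=3.8637
    cross x-line → (6,3), t=0.3623 (wall)
  → r_3 = 0.3623
beam 4: φ=270°, α=75°
  d=(0.2588,0.9659)  start (5,3)  tX=1.3523 tY=0.4348  stride 1/|dx|=3.8637 1/|dy|=1.0353
    cross y-line → (5,4), t=0.4348
    cross x-line → (6,4), t=1.3523 (wall)
  → r_4 = 1.3523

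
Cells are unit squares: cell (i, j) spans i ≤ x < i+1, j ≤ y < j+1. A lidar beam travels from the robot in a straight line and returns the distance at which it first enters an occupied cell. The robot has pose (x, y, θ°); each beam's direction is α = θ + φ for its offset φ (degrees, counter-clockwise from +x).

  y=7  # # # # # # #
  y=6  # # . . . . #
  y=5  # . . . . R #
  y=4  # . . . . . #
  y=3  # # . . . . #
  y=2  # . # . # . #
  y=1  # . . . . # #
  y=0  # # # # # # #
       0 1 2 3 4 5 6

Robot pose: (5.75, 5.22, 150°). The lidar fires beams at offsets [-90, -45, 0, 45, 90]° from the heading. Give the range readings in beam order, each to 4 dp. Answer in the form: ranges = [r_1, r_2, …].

beam 1: φ=-90°, α=60°
  cosα=0.5000 sinα=0.8660 | (5,5) | tMaxX 0.5000 tMaxY 0.9007 | tΔX 2.0000 tΔY 1.1547
    t=0.5000 [x] (6,5) — stop
  → r_1 = 0.5000
beam 2: φ=-45°, α=105°
  cosα=-0.2588 sinα=0.9659 | (5,5) | tMaxX 2.8978 tMaxY 0.8075 | tΔX 3.8637 tΔY 1.0353
    t=0.8075 [y] (5,6)
    t=1.8428 [y] (5,7) — stop
  → r_2 = 1.8428
beam 3: φ=0°, α=150°
  cosα=-0.8660 sinα=0.5000 | (5,5) | tMaxX 0.8660 tMaxY 1.5600 | tΔX 1.1547 tΔY 2.0000
    t=0.8660 [x] (4,5)
    t=1.5600 [y] (4,6)
    t=2.0207 [x] (3,6)
    t=3.1754 [x] (2,6)
    t=3.5600 [y] (2,7) — stop
  → r_3 = 3.5600
beam 4: φ=45°, α=195°
  cosα=-0.9659 sinα=-0.2588 | (5,5) | tMaxX 0.7765 tMaxY 0.8500 | tΔX 1.0353 tΔY 3.8637
    t=0.7765 [x] (4,5)
    t=0.8500 [y] (4,4)
    t=1.8117 [x] (3,4)
    t=2.8470 [x] (2,4)
    t=3.8823 [x] (1,4)
    t=4.7137 [y] (1,3) — stop
  → r_4 = 4.7137
beam 5: φ=90°, α=240°
  cosα=-0.5000 sinα=-0.8660 | (5,5) | tMaxX 1.5000 tMaxY 0.2540 | tΔX 2.0000 tΔY 1.1547
    t=0.2540 [y] (5,4)
    t=1.4087 [y] (5,3)
    t=1.5000 [x] (4,3)
    t=2.5634 [y] (4,2) — stop
  → r_5 = 2.5634

ranges = [0.5000, 1.8428, 3.5600, 4.7137, 2.5634]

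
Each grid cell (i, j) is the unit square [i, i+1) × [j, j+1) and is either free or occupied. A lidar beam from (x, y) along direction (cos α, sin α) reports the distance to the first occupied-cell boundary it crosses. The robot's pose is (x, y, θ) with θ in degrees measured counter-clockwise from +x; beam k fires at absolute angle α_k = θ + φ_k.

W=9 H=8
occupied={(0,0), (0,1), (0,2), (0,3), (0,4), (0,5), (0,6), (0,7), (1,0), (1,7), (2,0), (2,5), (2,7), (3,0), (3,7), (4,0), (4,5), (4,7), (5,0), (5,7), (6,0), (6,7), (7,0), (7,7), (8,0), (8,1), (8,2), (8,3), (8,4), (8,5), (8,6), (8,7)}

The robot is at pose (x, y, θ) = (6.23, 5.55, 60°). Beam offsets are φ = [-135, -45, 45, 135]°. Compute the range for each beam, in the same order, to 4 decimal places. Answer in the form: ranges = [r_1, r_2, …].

ranges = [4.7105, 1.8324, 1.5012, 1.2734]

beam 1: φ=-135°, α=285°
  dir = (cos 285°, sin 285°) = (0.2588, -0.9659); from cell (6,5)
  next x-line at t=2.9751, next y-line at t=0.5694; Δt_x=3.8637, Δt_y=1.0353
    y: enter (6,4) at t=0.5694
    y: enter (6,3) at t=1.6047
    y: enter (6,2) at t=2.6400
    x: enter (7,2) at t=2.9751
    y: enter (7,1) at t=3.6752
    y: enter (7,0) at t=4.7105 ← occupied
  → r_1 = 4.7105
beam 2: φ=-45°, α=15°
  dir = (cos 15°, sin 15°) = (0.9659, 0.2588); from cell (6,5)
  next x-line at t=0.7972, next y-line at t=1.7387; Δt_x=1.0353, Δt_y=3.8637
    x: enter (7,5) at t=0.7972
    y: enter (7,6) at t=1.7387
    x: enter (8,6) at t=1.8324 ← occupied
  → r_2 = 1.8324
beam 3: φ=45°, α=105°
  dir = (cos 105°, sin 105°) = (-0.2588, 0.9659); from cell (6,5)
  next x-line at t=0.8887, next y-line at t=0.4659; Δt_x=3.8637, Δt_y=1.0353
    y: enter (6,6) at t=0.4659
    x: enter (5,6) at t=0.8887
    y: enter (5,7) at t=1.5012 ← occupied
  → r_3 = 1.5012
beam 4: φ=135°, α=195°
  dir = (cos 195°, sin 195°) = (-0.9659, -0.2588); from cell (6,5)
  next x-line at t=0.2381, next y-line at t=2.1250; Δt_x=1.0353, Δt_y=3.8637
    x: enter (5,5) at t=0.2381
    x: enter (4,5) at t=1.2734 ← occupied
  → r_4 = 1.2734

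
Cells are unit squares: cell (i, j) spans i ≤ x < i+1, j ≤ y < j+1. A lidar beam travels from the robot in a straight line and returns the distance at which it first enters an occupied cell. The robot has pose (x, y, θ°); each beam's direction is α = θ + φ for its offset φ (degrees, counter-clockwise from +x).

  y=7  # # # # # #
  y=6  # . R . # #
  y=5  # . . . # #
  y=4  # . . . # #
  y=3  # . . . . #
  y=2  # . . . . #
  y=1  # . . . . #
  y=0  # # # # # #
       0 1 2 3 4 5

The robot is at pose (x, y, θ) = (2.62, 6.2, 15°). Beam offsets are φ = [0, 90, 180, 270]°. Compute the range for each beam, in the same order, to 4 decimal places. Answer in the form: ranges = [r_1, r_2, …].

beam 1: φ=0°, α=15°
  cosα=0.9659 sinα=0.2588 | (2,6) | tMaxX 0.3934 tMaxY 3.0910 | tΔX 1.0353 tΔY 3.8637
    t=0.3934 [x] (3,6)
    t=1.4287 [x] (4,6) — stop
  → r_1 = 1.4287
beam 2: φ=90°, α=105°
  cosα=-0.2588 sinα=0.9659 | (2,6) | tMaxX 2.3955 tMaxY 0.8282 | tΔX 3.8637 tΔY 1.0353
    t=0.8282 [y] (2,7) — stop
  → r_2 = 0.8282
beam 3: φ=180°, α=195°
  cosα=-0.9659 sinα=-0.2588 | (2,6) | tMaxX 0.6419 tMaxY 0.7727 | tΔX 1.0353 tΔY 3.8637
    t=0.6419 [x] (1,6)
    t=0.7727 [y] (1,5)
    t=1.6771 [x] (0,5) — stop
  → r_3 = 1.6771
beam 4: φ=270°, α=285°
  cosα=0.2588 sinα=-0.9659 | (2,6) | tMaxX 1.4682 tMaxY 0.2071 | tΔX 3.8637 tΔY 1.0353
    t=0.2071 [y] (2,5)
    t=1.2423 [y] (2,4)
    t=1.4682 [x] (3,4)
    t=2.2776 [y] (3,3)
    t=3.3129 [y] (3,2)
    t=4.3482 [y] (3,1)
    t=5.3319 [x] (4,1)
    t=5.3834 [y] (4,0) — stop
  → r_4 = 5.3834

ranges = [1.4287, 0.8282, 1.6771, 5.3834]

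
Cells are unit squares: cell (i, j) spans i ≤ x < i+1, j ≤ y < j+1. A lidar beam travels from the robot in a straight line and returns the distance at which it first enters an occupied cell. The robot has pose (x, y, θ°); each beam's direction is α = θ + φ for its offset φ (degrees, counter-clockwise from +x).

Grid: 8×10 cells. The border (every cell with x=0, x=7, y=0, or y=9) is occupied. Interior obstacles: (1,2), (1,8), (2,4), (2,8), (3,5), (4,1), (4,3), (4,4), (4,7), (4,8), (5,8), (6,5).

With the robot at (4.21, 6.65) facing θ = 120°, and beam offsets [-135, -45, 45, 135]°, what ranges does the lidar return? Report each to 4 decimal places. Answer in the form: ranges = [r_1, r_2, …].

ranges = [2.5114, 0.3623, 3.3232, 0.8114]

beam 1: φ=-135°, α=345°
  d=(0.9659,-0.2588)  start (4,6)  tX=0.8179 tY=2.5114  stride 1/|dx|=1.0353 1/|dy|=3.8637
    cross x-line → (5,6), t=0.8179
    cross x-line → (6,6), t=1.8531
    cross y-line → (6,5), t=2.5114 (wall)
  → r_1 = 2.5114
beam 2: φ=-45°, α=75°
  d=(0.2588,0.9659)  start (4,6)  tX=3.0523 tY=0.3623  stride 1/|dx|=3.8637 1/|dy|=1.0353
    cross y-line → (4,7), t=0.3623 (wall)
  → r_2 = 0.3623
beam 3: φ=45°, α=165°
  d=(-0.9659,0.2588)  start (4,6)  tX=0.2174 tY=1.3523  stride 1/|dx|=1.0353 1/|dy|=3.8637
    cross x-line → (3,6), t=0.2174
    cross x-line → (2,6), t=1.2527
    cross y-line → (2,7), t=1.3523
    cross x-line → (1,7), t=2.2880
    cross x-line → (0,7), t=3.3232 (wall)
  → r_3 = 3.3232
beam 4: φ=135°, α=255°
  d=(-0.2588,-0.9659)  start (4,6)  tX=0.8114 tY=0.6729  stride 1/|dx|=3.8637 1/|dy|=1.0353
    cross y-line → (4,5), t=0.6729
    cross x-line → (3,5), t=0.8114 (wall)
  → r_4 = 0.8114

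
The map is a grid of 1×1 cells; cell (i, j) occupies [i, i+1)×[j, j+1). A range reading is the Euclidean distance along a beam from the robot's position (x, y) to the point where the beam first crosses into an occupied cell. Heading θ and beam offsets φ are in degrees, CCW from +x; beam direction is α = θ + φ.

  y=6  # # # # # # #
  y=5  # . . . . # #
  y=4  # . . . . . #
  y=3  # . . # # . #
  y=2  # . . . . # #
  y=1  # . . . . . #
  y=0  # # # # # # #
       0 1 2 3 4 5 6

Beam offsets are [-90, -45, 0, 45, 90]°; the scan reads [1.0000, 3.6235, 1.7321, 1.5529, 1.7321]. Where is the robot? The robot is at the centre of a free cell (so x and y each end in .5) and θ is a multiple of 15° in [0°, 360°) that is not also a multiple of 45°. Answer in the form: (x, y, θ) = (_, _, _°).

(x, y, θ) = (2.5, 2.5, 150°)

Enumerate (i+0.5, j+0.5, θ) over the 21 free cells and 16 admissible headings. For each, cast all 5 beams and compare to the given ranges.
  (2.5, 2.5, 75°): beam 1 = 3.6235 ≠ 1.0000 ✗
  (4.5, 2.5, 30°): beam 1 = 1.7321 ≠ 1.0000 ✗
  (4.5, 4.5, 285°): beam 1 = 3.6235 ≠ 1.0000 ✗
  (2.5, 4.5, 150°): beam 1 = 1.7321 ≠ 1.0000 ✗
  …
  (2.5, 2.5, 150°): r_1=1.0000, r_2=3.6235, r_3=1.7321, r_4=1.5529, r_5=1.7321 — all match ✓
Unique over the lattice → pose = (2.5, 2.5, 150°).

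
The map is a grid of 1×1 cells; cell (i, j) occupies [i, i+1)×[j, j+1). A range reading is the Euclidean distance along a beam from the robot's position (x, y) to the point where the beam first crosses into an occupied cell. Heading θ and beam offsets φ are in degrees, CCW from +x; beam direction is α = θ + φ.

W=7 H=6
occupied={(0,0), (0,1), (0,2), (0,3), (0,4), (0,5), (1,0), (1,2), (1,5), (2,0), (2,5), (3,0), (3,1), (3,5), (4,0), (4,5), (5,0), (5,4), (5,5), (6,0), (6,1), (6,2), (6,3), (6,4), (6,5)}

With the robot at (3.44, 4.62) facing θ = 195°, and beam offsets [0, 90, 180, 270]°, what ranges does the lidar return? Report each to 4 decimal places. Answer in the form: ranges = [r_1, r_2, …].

ranges = [2.5261, 3.7477, 1.4682, 0.3934]

beam 1: φ=0°, α=195°
  direction (-0.9659, -0.2588); cell (3,4); t to first gridline: x 0.4555, y 2.3955 (then +1.0353 / +3.8637)
    (2,4) via x @ 0.4555
    (1,4) via x @ 1.4908
    (1,3) via y @ 2.3955
    (0,3) via x @ 2.5261  # hit
  → r_1 = 2.5261
beam 2: φ=90°, α=285°
  direction (0.2588, -0.9659); cell (3,4); t to first gridline: x 2.1637, y 0.6419 (then +3.8637 / +1.0353)
    (3,3) via y @ 0.6419
    (3,2) via y @ 1.6771
    (4,2) via x @ 2.1637
    (4,1) via y @ 2.7124
    (4,0) via y @ 3.7477  # hit
  → r_2 = 3.7477
beam 3: φ=180°, α=15°
  direction (0.9659, 0.2588); cell (3,4); t to first gridline: x 0.5798, y 1.4682 (then +1.0353 / +3.8637)
    (4,4) via x @ 0.5798
    (4,5) via y @ 1.4682  # hit
  → r_3 = 1.4682
beam 4: φ=270°, α=105°
  direction (-0.2588, 0.9659); cell (3,4); t to first gridline: x 1.7000, y 0.3934 (then +3.8637 / +1.0353)
    (3,5) via y @ 0.3934  # hit
  → r_4 = 0.3934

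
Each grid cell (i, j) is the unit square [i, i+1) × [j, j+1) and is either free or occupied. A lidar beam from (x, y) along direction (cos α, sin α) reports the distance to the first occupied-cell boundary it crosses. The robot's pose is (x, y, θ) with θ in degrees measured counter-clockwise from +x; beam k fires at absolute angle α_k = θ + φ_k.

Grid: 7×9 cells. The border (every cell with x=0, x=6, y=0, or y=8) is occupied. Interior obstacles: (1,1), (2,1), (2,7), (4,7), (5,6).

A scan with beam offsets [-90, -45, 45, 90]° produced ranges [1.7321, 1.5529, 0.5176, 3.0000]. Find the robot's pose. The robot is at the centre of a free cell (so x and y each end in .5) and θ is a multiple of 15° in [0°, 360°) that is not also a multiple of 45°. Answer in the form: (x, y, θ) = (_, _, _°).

The pose lattice has 30·16 = 480 candidates. Test each by forward raycasting.
  (2.5, 3.5, 330°): beam 3 = 3.6235 ≠ 0.5176 ✗
  (2.5, 2.5, 330°): beam 1 = 0.5774 ≠ 1.7321 ✗
  (5.5, 5.5, 330°): beam 1 = 5.0000 ≠ 1.7321 ✗
  …
  (2.5, 2.5, 240°): r_1=1.7321, r_2=1.5529, r_3=0.5176, r_4=3.0000 — all match ✓
Only this pose fits every beam.

(x, y, θ) = (2.5, 2.5, 240°)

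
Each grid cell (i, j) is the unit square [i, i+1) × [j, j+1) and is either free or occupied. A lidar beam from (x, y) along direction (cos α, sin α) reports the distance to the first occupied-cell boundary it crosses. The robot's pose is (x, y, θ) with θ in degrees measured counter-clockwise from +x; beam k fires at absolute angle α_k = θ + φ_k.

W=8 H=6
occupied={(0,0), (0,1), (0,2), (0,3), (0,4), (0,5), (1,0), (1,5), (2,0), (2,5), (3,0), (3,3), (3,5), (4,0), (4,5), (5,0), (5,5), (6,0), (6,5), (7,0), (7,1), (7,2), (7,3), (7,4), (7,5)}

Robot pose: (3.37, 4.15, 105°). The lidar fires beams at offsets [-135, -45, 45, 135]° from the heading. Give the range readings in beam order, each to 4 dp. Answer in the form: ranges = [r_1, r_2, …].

ranges = [0.3000, 0.9815, 1.7000, 0.1732]

beam 1: φ=-135°, α=330°
  direction (0.8660, -0.5000); cell (3,4); t to first gridline: x 0.7275, y 0.3000 (then +1.1547 / +2.0000)
    (3,3) via y @ 0.3000  # hit
  → r_1 = 0.3000
beam 2: φ=-45°, α=60°
  direction (0.5000, 0.8660); cell (3,4); t to first gridline: x 1.2600, y 0.9815 (then +2.0000 / +1.1547)
    (3,5) via y @ 0.9815  # hit
  → r_2 = 0.9815
beam 3: φ=45°, α=150°
  direction (-0.8660, 0.5000); cell (3,4); t to first gridline: x 0.4272, y 1.7000 (then +1.1547 / +2.0000)
    (2,4) via x @ 0.4272
    (1,4) via x @ 1.5819
    (1,5) via y @ 1.7000  # hit
  → r_3 = 1.7000
beam 4: φ=135°, α=240°
  direction (-0.5000, -0.8660); cell (3,4); t to first gridline: x 0.7400, y 0.1732 (then +2.0000 / +1.1547)
    (3,3) via y @ 0.1732  # hit
  → r_4 = 0.1732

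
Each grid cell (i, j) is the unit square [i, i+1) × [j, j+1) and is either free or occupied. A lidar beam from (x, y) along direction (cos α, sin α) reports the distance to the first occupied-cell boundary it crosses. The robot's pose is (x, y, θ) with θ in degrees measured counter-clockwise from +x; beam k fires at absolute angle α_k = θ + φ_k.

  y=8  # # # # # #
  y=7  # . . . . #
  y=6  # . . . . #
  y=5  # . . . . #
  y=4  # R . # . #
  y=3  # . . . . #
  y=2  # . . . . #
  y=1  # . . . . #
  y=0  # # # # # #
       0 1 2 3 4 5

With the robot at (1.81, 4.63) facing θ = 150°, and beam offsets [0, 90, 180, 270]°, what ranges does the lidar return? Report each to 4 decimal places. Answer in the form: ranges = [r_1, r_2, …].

ranges = [0.9353, 1.6200, 3.6835, 3.8913]

beam 1: φ=0°, α=150°
  cosα=-0.8660 sinα=0.5000 | (1,4) | tMaxX 0.9353 tMaxY 0.7400 | tΔX 1.1547 tΔY 2.0000
    t=0.7400 [y] (1,5)
    t=0.9353 [x] (0,5) — stop
  → r_1 = 0.9353
beam 2: φ=90°, α=240°
  cosα=-0.5000 sinα=-0.8660 | (1,4) | tMaxX 1.6200 tMaxY 0.7275 | tΔX 2.0000 tΔY 1.1547
    t=0.7275 [y] (1,3)
    t=1.6200 [x] (0,3) — stop
  → r_2 = 1.6200
beam 3: φ=180°, α=330°
  cosα=0.8660 sinα=-0.5000 | (1,4) | tMaxX 0.2194 tMaxY 1.2600 | tΔX 1.1547 tΔY 2.0000
    t=0.2194 [x] (2,4)
    t=1.2600 [y] (2,3)
    t=1.3741 [x] (3,3)
    t=2.5288 [x] (4,3)
    t=3.2600 [y] (4,2)
    t=3.6835 [x] (5,2) — stop
  → r_3 = 3.6835
beam 4: φ=270°, α=60°
  cosα=0.5000 sinα=0.8660 | (1,4) | tMaxX 0.3800 tMaxY 0.4272 | tΔX 2.0000 tΔY 1.1547
    t=0.3800 [x] (2,4)
    t=0.4272 [y] (2,5)
    t=1.5819 [y] (2,6)
    t=2.3800 [x] (3,6)
    t=2.7366 [y] (3,7)
    t=3.8913 [y] (3,8) — stop
  → r_4 = 3.8913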